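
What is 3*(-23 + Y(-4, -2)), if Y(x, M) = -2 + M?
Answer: -81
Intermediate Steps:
3*(-23 + Y(-4, -2)) = 3*(-23 + (-2 - 2)) = 3*(-23 - 4) = 3*(-27) = -81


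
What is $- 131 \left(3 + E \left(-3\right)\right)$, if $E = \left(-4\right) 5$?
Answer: $-8253$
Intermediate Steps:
$E = -20$
$- 131 \left(3 + E \left(-3\right)\right) = - 131 \left(3 - -60\right) = - 131 \left(3 + 60\right) = \left(-131\right) 63 = -8253$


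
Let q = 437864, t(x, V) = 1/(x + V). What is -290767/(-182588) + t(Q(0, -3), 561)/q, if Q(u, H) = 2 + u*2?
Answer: 2559969083319/1607540174072 ≈ 1.5925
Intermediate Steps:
Q(u, H) = 2 + 2*u
t(x, V) = 1/(V + x)
-290767/(-182588) + t(Q(0, -3), 561)/q = -290767/(-182588) + 1/((561 + (2 + 2*0))*437864) = -290767*(-1/182588) + (1/437864)/(561 + (2 + 0)) = 290767/182588 + (1/437864)/(561 + 2) = 290767/182588 + (1/437864)/563 = 290767/182588 + (1/563)*(1/437864) = 290767/182588 + 1/246517432 = 2559969083319/1607540174072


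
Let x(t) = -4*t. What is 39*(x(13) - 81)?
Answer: -5187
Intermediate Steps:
39*(x(13) - 81) = 39*(-4*13 - 81) = 39*(-52 - 81) = 39*(-133) = -5187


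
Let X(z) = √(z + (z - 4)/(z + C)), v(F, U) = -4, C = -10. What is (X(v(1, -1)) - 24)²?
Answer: 4008/7 - 96*I*√42/7 ≈ 572.57 - 88.879*I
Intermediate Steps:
X(z) = √(z + (-4 + z)/(-10 + z)) (X(z) = √(z + (z - 4)/(z - 10)) = √(z + (-4 + z)/(-10 + z)))
(X(v(1, -1)) - 24)² = (√((-4 - 4 - 4*(-10 - 4))/(-10 - 4)) - 24)² = (√((-4 - 4 - 4*(-14))/(-14)) - 24)² = (√(-(-4 - 4 + 56)/14) - 24)² = (√(-1/14*48) - 24)² = (√(-24/7) - 24)² = (2*I*√42/7 - 24)² = (-24 + 2*I*√42/7)²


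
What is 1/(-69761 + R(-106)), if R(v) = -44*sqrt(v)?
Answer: I/(-69761*I + 44*sqrt(106)) ≈ -1.4334e-5 + 9.3081e-8*I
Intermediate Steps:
1/(-69761 + R(-106)) = 1/(-69761 - 44*I*sqrt(106))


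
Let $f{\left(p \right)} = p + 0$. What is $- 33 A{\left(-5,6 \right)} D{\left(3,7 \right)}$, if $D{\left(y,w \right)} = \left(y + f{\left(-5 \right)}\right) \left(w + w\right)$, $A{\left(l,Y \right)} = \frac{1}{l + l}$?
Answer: $- \frac{462}{5} \approx -92.4$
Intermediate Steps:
$f{\left(p \right)} = p$
$A{\left(l,Y \right)} = \frac{1}{2 l}$
$D{\left(y,w \right)} = 2 w \left(-5 + y\right)$ ($D{\left(y,w \right)} = \left(y - 5\right) \left(w + w\right) = \left(-5 + y\right) 2 w = 2 w \left(-5 + y\right)$)
$- 33 A{\left(-5,6 \right)} D{\left(3,7 \right)} = - 33 \frac{1}{2 \left(-5\right)} 2 \cdot 7 \left(-5 + 3\right) = - 33 \cdot \frac{1}{2} \left(- \frac{1}{5}\right) 2 \cdot 7 \left(-2\right) = \left(-33\right) \left(- \frac{1}{10}\right) \left(-28\right) = \frac{33}{10} \left(-28\right) = - \frac{462}{5}$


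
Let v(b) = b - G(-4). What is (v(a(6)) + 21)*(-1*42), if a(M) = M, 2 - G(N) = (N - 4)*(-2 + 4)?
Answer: -378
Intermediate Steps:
G(N) = 10 - 2*N (G(N) = 2 - (N - 4)*(-2 + 4) = 2 - (-4 + N)*2 = 2 - (-8 + 2*N) = 2 + (8 - 2*N) = 10 - 2*N)
v(b) = -18 + b (v(b) = b - (10 - 2*(-4)) = b - (10 + 8) = b - 1*18 = b - 18 = -18 + b)
(v(a(6)) + 21)*(-1*42) = ((-18 + 6) + 21)*(-1*42) = (-12 + 21)*(-42) = 9*(-42) = -378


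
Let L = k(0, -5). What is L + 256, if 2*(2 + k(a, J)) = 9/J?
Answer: 2531/10 ≈ 253.10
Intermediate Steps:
k(a, J) = -2 + 9/(2*J) (k(a, J) = -2 + (9/J)/2 = -2 + 9/(2*J))
L = -29/10 (L = -2 + (9/2)/(-5) = -2 + (9/2)*(-⅕) = -2 - 9/10 = -29/10 ≈ -2.9000)
L + 256 = -29/10 + 256 = 2531/10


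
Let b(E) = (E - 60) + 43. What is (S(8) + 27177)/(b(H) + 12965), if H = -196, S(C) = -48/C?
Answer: 27171/12752 ≈ 2.1307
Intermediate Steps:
b(E) = -17 + E (b(E) = (-60 + E) + 43 = -17 + E)
(S(8) + 27177)/(b(H) + 12965) = (-48/8 + 27177)/((-17 - 196) + 12965) = (-48*⅛ + 27177)/(-213 + 12965) = (-6 + 27177)/12752 = 27171*(1/12752) = 27171/12752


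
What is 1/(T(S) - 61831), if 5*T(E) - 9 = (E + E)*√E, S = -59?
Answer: -772865/47786035416 + 295*I*√59/47786035416 ≈ -1.6173e-5 + 4.7418e-8*I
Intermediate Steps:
T(E) = 9/5 + 2*E^(3/2)/5 (T(E) = 9/5 + ((E + E)*√E)/5 = 9/5 + ((2*E)*√E)/5 = 9/5 + (2*E^(3/2))/5 = 9/5 + 2*E^(3/2)/5)
1/(T(S) - 61831) = 1/((9/5 + 2*(-59)^(3/2)/5) - 61831) = 1/((9/5 + 2*(-59*I*√59)/5) - 61831) = 1/((9/5 - 118*I*√59/5) - 61831) = 1/(-309146/5 - 118*I*√59/5)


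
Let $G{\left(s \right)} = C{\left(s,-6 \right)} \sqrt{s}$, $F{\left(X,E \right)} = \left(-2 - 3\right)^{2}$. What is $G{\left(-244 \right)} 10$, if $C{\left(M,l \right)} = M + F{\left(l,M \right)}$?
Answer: $- 4380 i \sqrt{61} \approx - 34209.0 i$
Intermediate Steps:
$F{\left(X,E \right)} = 25$ ($F{\left(X,E \right)} = \left(-5\right)^{2} = 25$)
$C{\left(M,l \right)} = 25 + M$ ($C{\left(M,l \right)} = M + 25 = 25 + M$)
$G{\left(s \right)} = \sqrt{s} \left(25 + s\right)$ ($G{\left(s \right)} = \left(25 + s\right) \sqrt{s} = \sqrt{s} \left(25 + s\right)$)
$G{\left(-244 \right)} 10 = \sqrt{-244} \left(25 - 244\right) 10 = 2 i \sqrt{61} \left(-219\right) 10 = - 438 i \sqrt{61} \cdot 10 = - 4380 i \sqrt{61}$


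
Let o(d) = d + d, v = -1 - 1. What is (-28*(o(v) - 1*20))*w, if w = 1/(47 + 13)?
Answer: 56/5 ≈ 11.200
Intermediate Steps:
v = -2
w = 1/60 ≈ 0.016667
o(d) = 2*d
(-28*(o(v) - 1*20))*w = -28*(2*(-2) - 1*20)*(1/60) = -28*(-4 - 20)*(1/60) = -28*(-24)*(1/60) = 672*(1/60) = 56/5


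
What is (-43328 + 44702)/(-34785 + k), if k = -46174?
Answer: -1374/80959 ≈ -0.016972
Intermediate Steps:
(-43328 + 44702)/(-34785 + k) = (-43328 + 44702)/(-34785 - 46174) = 1374/(-80959) = 1374*(-1/80959) = -1374/80959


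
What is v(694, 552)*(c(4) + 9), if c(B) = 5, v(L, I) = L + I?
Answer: 17444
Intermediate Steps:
v(L, I) = I + L
v(694, 552)*(c(4) + 9) = (552 + 694)*(5 + 9) = 1246*14 = 17444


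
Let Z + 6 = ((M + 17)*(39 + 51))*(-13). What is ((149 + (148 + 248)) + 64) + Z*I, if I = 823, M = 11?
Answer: -26965809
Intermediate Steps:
Z = -32766 (Z = -6 + ((11 + 17)*(39 + 51))*(-13) = -6 + (28*90)*(-13) = -6 + 2520*(-13) = -6 - 32760 = -32766)
((149 + (148 + 248)) + 64) + Z*I = ((149 + (148 + 248)) + 64) - 32766*823 = ((149 + 396) + 64) - 26966418 = (545 + 64) - 26966418 = 609 - 26966418 = -26965809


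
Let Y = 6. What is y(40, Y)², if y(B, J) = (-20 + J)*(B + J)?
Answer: 414736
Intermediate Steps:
y(40, Y)² = (6² - 20*40 - 20*6 + 40*6)² = (36 - 800 - 120 + 240)² = (-644)² = 414736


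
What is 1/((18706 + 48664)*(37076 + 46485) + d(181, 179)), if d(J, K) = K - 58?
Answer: 1/5629504691 ≈ 1.7764e-10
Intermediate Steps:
d(J, K) = -58 + K
1/((18706 + 48664)*(37076 + 46485) + d(181, 179)) = 1/((18706 + 48664)*(37076 + 46485) + (-58 + 179)) = 1/(67370*83561 + 121) = 1/(5629504570 + 121) = 1/5629504691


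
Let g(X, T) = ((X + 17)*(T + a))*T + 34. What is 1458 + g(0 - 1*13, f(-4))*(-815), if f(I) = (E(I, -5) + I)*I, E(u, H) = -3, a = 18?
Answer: -4225132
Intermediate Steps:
f(I) = I*(-3 + I) (f(I) = (-3 + I)*I = I*(-3 + I))
g(X, T) = 34 + T*(17 + X)*(18 + T) (g(X, T) = ((X + 17)*(T + 18))*T + 34 = ((17 + X)*(18 + T))*T + 34 = T*(17 + X)*(18 + T) + 34 = 34 + T*(17 + X)*(18 + T))
1458 + g(0 - 1*13, f(-4))*(-815) = 1458 + (34 + 17*(-4*(-3 - 4))² + 306*(-4*(-3 - 4)) + (0 - 1*13)*(-4*(-3 - 4))² + 18*(-4*(-3 - 4))*(0 - 1*13))*(-815) = 1458 + (34 + 17*(-4*(-7))² + 306*(-4*(-7)) + (0 - 13)*(-4*(-7))² + 18*(-4*(-7))*(0 - 13))*(-815) = 1458 + (34 + 17*28² + 306*28 - 13*28² + 18*28*(-13))*(-815) = 1458 + (34 + 17*784 + 8568 - 13*784 - 6552)*(-815) = 1458 + (34 + 13328 + 8568 - 10192 - 6552)*(-815) = 1458 + 5186*(-815) = 1458 - 4226590 = -4225132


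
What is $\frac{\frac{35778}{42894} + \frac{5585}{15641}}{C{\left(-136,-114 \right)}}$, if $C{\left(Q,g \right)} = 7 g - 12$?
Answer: $- \frac{66597224}{45286091145} \approx -0.0014706$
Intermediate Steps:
$C{\left(Q,g \right)} = -12 + 7 g$ ($C{\left(Q,g \right)} = 7 g - 12 = -12 + 7 g$)
$\frac{\frac{35778}{42894} + \frac{5585}{15641}}{C{\left(-136,-114 \right)}} = \frac{\frac{35778}{42894} + \frac{5585}{15641}}{-12 + 7 \left(-114\right)} = \frac{35778 \cdot \frac{1}{42894} + 5585 \cdot \frac{1}{15641}}{-12 - 798} = \frac{\frac{5963}{7149} + \frac{5585}{15641}}{-810} = \frac{133194448}{111817509} \left(- \frac{1}{810}\right) = - \frac{66597224}{45286091145}$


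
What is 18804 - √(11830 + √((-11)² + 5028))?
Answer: 18804 - √(11830 + √5149) ≈ 18695.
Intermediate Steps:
18804 - √(11830 + √((-11)² + 5028)) = 18804 - √(11830 + √(121 + 5028)) = 18804 - √(11830 + √5149)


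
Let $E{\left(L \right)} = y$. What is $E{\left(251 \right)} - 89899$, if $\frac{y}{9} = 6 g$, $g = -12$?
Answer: $-90547$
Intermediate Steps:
$y = -648$ ($y = 9 \cdot 6 \left(-12\right) = 9 \left(-72\right) = -648$)
$E{\left(L \right)} = -648$
$E{\left(251 \right)} - 89899 = -648 - 89899 = -90547$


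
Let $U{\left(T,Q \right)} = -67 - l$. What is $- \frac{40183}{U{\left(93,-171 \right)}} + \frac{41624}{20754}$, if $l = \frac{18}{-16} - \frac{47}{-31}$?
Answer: $\frac{11528735636}{19270089} \approx 598.27$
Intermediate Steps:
$l = \frac{97}{248}$ ($l = 18 \left(- \frac{1}{16}\right) - - \frac{47}{31} = - \frac{9}{8} + \frac{47}{31} = \frac{97}{248} \approx 0.39113$)
$U{\left(T,Q \right)} = - \frac{16713}{248}$ ($U{\left(T,Q \right)} = -67 - \frac{97}{248} = - \frac{16713}{248}$)
$- \frac{40183}{U{\left(93,-171 \right)}} + \frac{41624}{20754} = - \frac{40183}{- \frac{16713}{248}} + \frac{41624}{20754} = \left(-40183\right) \left(- \frac{248}{16713}\right) + 41624 \cdot \frac{1}{20754} = \frac{9965384}{16713} + \frac{20812}{10377} = \frac{11528735636}{19270089}$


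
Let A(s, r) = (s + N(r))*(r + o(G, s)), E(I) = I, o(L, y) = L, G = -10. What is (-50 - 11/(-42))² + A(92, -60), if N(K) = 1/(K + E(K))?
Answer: -3497605/882 ≈ -3965.5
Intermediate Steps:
N(K) = 1/(2*K) (N(K) = 1/(K + K) = 1/(2*K))
A(s, r) = (-10 + r)*(s + 1/(2*r)) (A(s, r) = (s + 1/(2*r))*(r - 10) = (s + 1/(2*r))*(-10 + r) = (-10 + r)*(s + 1/(2*r)))
(-50 - 11/(-42))² + A(92, -60) = (-50 - 11/(-42))² + (½ - 10*92 - 5/(-60) - 60*92) = (-50 - 11*(-1/42))² + (½ - 920 - 5*(-1/60) - 5520) = (-50 + 11/42)² + (½ - 920 + 1/12 - 5520) = (-2089/42)² - 77273/12 = 4363921/1764 - 77273/12 = -3497605/882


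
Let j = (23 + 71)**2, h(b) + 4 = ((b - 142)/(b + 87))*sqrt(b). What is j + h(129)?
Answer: 8832 - 13*sqrt(129)/216 ≈ 8831.3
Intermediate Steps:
h(b) = -4 + sqrt(b)*(-142 + b)/(87 + b) (h(b) = -4 + ((b - 142)/(b + 87))*sqrt(b) = -4 + ((-142 + b)/(87 + b))*sqrt(b) = -4 + sqrt(b)*(-142 + b)/(87 + b))
j = 8836 (j = 94**2 = 8836)
j + h(129) = 8836 + (-348 + 129**(3/2) - 142*sqrt(129) - 4*129)/(87 + 129) = 8836 + (-348 + 129*sqrt(129) - 142*sqrt(129) - 516)/216 = 8836 + (-864 - 13*sqrt(129))/216 = 8836 + (-4 - 13*sqrt(129)/216) = 8832 - 13*sqrt(129)/216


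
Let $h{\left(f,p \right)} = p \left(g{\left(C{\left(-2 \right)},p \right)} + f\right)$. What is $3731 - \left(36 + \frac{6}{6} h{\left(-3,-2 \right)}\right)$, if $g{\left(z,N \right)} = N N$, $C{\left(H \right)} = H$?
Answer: $3697$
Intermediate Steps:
$g{\left(z,N \right)} = N^{2}$
$h{\left(f,p \right)} = p \left(f + p^{2}\right)$ ($h{\left(f,p \right)} = p \left(p^{2} + f\right) = p \left(f + p^{2}\right)$)
$3731 - \left(36 + \frac{6}{6} h{\left(-3,-2 \right)}\right) = 3731 - \left(36 + \frac{6}{6} \left(- 2 \left(-3 + \left(-2\right)^{2}\right)\right)\right) = 3731 - \left(36 + 6 \cdot \frac{1}{6} \left(- 2 \left(-3 + 4\right)\right)\right) = 3731 - \left(36 + 1 \left(\left(-2\right) 1\right)\right) = 3731 - \left(36 + 1 \left(-2\right)\right) = 3731 - \left(36 - 2\right) = 3731 - 34 = 3697$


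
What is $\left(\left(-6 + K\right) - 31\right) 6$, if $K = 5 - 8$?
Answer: $-240$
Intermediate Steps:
$K = -3$
$\left(\left(-6 + K\right) - 31\right) 6 = \left(\left(-6 - 3\right) - 31\right) 6 = \left(-9 - 31\right) 6 = \left(-40\right) 6 = -240$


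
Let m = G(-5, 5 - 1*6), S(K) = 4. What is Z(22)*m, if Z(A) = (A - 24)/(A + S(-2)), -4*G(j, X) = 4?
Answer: 1/13 ≈ 0.076923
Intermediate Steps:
G(j, X) = -1 (G(j, X) = -1/4*4 = -1)
Z(A) = (-24 + A)/(4 + A) (Z(A) = (A - 24)/(A + 4) = (-24 + A)/(4 + A))
m = -1
Z(22)*m = ((-24 + 22)/(4 + 22))*(-1) = (-2/26)*(-1) = ((1/26)*(-2))*(-1) = -1/13*(-1) = 1/13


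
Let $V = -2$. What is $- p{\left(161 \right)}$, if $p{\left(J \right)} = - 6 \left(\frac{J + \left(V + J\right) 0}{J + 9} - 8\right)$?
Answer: $- \frac{3597}{85} \approx -42.318$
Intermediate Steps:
$p{\left(J \right)} = 48 - \frac{6 J}{9 + J}$ ($p{\left(J \right)} = - 6 \left(\frac{J + \left(-2 + J\right) 0}{J + 9} - 8\right) = - 6 \left(\frac{J + 0}{9 + J} - 8\right) = - 6 \left(\frac{J}{9 + J} - 8\right) = - 6 \left(-8 + \frac{J}{9 + J}\right) = 48 - \frac{6 J}{9 + J}$)
$- p{\left(161 \right)} = - \frac{6 \left(72 + 7 \cdot 161\right)}{9 + 161} = - \frac{6 \left(72 + 1127\right)}{170} = - \frac{6 \cdot 1199}{170} = \left(-1\right) \frac{3597}{85} = - \frac{3597}{85}$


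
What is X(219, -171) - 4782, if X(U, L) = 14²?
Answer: -4586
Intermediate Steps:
X(U, L) = 196
X(219, -171) - 4782 = 196 - 4782 = -4586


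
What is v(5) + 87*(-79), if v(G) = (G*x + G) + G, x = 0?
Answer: -6863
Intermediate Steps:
v(G) = 2*G (v(G) = (G*0 + G) + G = (0 + G) + G = G + G = 2*G)
v(5) + 87*(-79) = 2*5 + 87*(-79) = 10 - 6873 = -6863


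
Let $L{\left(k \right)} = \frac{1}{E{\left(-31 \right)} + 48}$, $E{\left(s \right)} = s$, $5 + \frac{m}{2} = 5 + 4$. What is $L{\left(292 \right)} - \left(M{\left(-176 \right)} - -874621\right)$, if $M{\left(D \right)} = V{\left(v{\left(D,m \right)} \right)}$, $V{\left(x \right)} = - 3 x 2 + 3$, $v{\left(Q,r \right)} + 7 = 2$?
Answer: $- \frac{14869117}{17} \approx -8.7465 \cdot 10^{5}$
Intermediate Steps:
$m = 8$ ($m = -10 + 2 \left(5 + 4\right) = -10 + 2 \cdot 9 = -10 + 18 = 8$)
$v{\left(Q,r \right)} = -5$ ($v{\left(Q,r \right)} = -7 + 2 = -5$)
$V{\left(x \right)} = 3 - 6 x$ ($V{\left(x \right)} = - 3 \cdot 2 x + 3 = - 6 x + 3 = 3 - 6 x$)
$M{\left(D \right)} = 33$ ($M{\left(D \right)} = 3 - -30 = 3 + 30 = 33$)
$L{\left(k \right)} = \frac{1}{17}$ ($L{\left(k \right)} = \frac{1}{-31 + 48} = \frac{1}{17}$)
$L{\left(292 \right)} - \left(M{\left(-176 \right)} - -874621\right) = \frac{1}{17} - \left(33 - -874621\right) = \frac{1}{17} - \left(33 + 874621\right) = \frac{1}{17} - 874654 = - \frac{14869117}{17}$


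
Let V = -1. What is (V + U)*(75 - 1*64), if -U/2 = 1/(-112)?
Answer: -605/56 ≈ -10.804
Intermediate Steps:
U = 1/56 (U = -2/(-112) = -2*(-1/112) = 1/56 ≈ 0.017857)
(V + U)*(75 - 1*64) = (-1 + 1/56)*(75 - 1*64) = -55*(75 - 64)/56 = -55/56*11 = -605/56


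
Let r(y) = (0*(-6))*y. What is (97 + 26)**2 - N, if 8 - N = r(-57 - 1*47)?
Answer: 15121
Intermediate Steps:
r(y) = 0 (r(y) = 0*y = 0)
N = 8 (N = 8 - 1*0 = 8 + 0 = 8)
(97 + 26)**2 - N = (97 + 26)**2 - 1*8 = 123**2 - 8 = 15129 - 8 = 15121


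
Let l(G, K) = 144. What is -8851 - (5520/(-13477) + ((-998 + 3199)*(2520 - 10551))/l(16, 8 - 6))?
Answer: 73682110193/646896 ≈ 1.1390e+5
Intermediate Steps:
-8851 - (5520/(-13477) + ((-998 + 3199)*(2520 - 10551))/l(16, 8 - 6)) = -8851 - (5520/(-13477) + ((-998 + 3199)*(2520 - 10551))/144) = -8851 - (5520*(-1/13477) + (2201*(-8031))*(1/144)) = -8851 - (-5520/13477 - 17676231*1/144) = -8851 - (-5520/13477 - 5892077/48) = -8851 - 1*(-79407786689/646896) = -8851 + 79407786689/646896 = 73682110193/646896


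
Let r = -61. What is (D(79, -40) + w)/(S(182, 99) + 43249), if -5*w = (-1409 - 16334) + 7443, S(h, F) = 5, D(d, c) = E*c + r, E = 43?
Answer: 31/4806 ≈ 0.0064503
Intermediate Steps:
D(d, c) = -61 + 43*c (D(d, c) = 43*c - 61 = -61 + 43*c)
w = 2060 (w = -((-1409 - 16334) + 7443)/5 = -(-17743 + 7443)/5 = -⅕*(-10300) = 2060)
(D(79, -40) + w)/(S(182, 99) + 43249) = ((-61 + 43*(-40)) + 2060)/(5 + 43249) = ((-61 - 1720) + 2060)/43254 = (-1781 + 2060)*(1/43254) = 279*(1/43254) = 31/4806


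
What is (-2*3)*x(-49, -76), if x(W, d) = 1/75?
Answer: -2/25 ≈ -0.080000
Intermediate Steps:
x(W, d) = 1/75
(-2*3)*x(-49, -76) = -2*3*(1/75) = -6*1/75 = -2/25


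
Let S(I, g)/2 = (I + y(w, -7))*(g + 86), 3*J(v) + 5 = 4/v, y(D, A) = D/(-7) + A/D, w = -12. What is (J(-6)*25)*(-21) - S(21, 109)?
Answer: -339965/42 ≈ -8094.4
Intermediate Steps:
y(D, A) = -D/7 + A/D (y(D, A) = D*(-⅐) + A/D = -D/7 + A/D)
J(v) = -5/3 + 4/(3*v) (J(v) = -5/3 + (4/v)/3 = -5/3 + 4/(3*v))
S(I, g) = 2*(86 + g)*(193/84 + I) (S(I, g) = 2*((I + (-⅐*(-12) - 7/(-12)))*(g + 86)) = 2*((I + (12/7 - 7*(-1/12)))*(86 + g)) = 2*((I + (12/7 + 7/12))*(86 + g)) = 2*((I + 193/84)*(86 + g)) = 2*((193/84 + I)*(86 + g)) = 2*((86 + g)*(193/84 + I)) = 2*(86 + g)*(193/84 + I))
(J(-6)*25)*(-21) - S(21, 109) = (((⅓)*(4 - 5*(-6))/(-6))*25)*(-21) - (8299/21 + 172*21 + (193/42)*109 + 2*21*109) = (((⅓)*(-⅙)*(4 + 30))*25)*(-21) - (8299/21 + 3612 + 21037/42 + 4578) = (((⅓)*(-⅙)*34)*25)*(-21) - 1*127205/14 = -17/9*25*(-21) - 127205/14 = -425/9*(-21) - 127205/14 = 2975/3 - 127205/14 = -339965/42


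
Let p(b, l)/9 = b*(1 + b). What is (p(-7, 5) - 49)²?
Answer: 108241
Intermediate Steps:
p(b, l) = 9*b*(1 + b) (p(b, l) = 9*(b*(1 + b)) = 9*b*(1 + b))
(p(-7, 5) - 49)² = (9*(-7)*(1 - 7) - 49)² = (9*(-7)*(-6) - 49)² = (378 - 49)² = 329² = 108241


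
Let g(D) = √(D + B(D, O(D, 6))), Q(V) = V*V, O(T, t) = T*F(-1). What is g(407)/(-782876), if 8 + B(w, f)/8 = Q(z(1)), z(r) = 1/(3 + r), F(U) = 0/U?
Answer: -√1374/1565752 ≈ -2.3674e-5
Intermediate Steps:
F(U) = 0
O(T, t) = 0 (O(T, t) = T*0 = 0)
Q(V) = V²
B(w, f) = -127/2 (B(w, f) = -64 + 8*(1/(3 + 1))² = -64 + 8*(1/4)² = -64 + 8*(¼)² = -64 + 8*(1/16) = -64 + ½ = -127/2)
g(D) = √(-127/2 + D) (g(D) = √(D - 127/2) = √(-127/2 + D))
g(407)/(-782876) = (√(-254 + 4*407)/2)/(-782876) = (√(-254 + 1628)/2)*(-1/782876) = (√1374/2)*(-1/782876) = -√1374/1565752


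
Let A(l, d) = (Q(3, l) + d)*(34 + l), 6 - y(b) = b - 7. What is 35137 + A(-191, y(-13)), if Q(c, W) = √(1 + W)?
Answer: 31055 - 157*I*√190 ≈ 31055.0 - 2164.1*I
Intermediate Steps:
y(b) = 13 - b (y(b) = 6 - (b - 7) = 6 - (-7 + b) = 6 + (7 - b) = 13 - b)
A(l, d) = (34 + l)*(d + √(1 + l)) (A(l, d) = (√(1 + l) + d)*(34 + l) = (d + √(1 + l))*(34 + l) = (34 + l)*(d + √(1 + l)))
35137 + A(-191, y(-13)) = 35137 + (34*(13 - 1*(-13)) + 34*√(1 - 191) + (13 - 1*(-13))*(-191) - 191*√(1 - 191)) = 35137 + (34*(13 + 13) + 34*√(-190) + (13 + 13)*(-191) - 191*I*√190) = 35137 + (34*26 + 34*(I*√190) + 26*(-191) - 191*I*√190) = 35137 + (884 + 34*I*√190 - 4966 - 191*I*√190) = 35137 + (-4082 - 157*I*√190) = 31055 - 157*I*√190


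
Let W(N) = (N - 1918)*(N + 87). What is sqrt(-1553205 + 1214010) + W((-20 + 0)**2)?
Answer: -739266 + I*sqrt(339195) ≈ -7.3927e+5 + 582.4*I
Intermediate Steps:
W(N) = (-1918 + N)*(87 + N)
sqrt(-1553205 + 1214010) + W((-20 + 0)**2) = sqrt(-1553205 + 1214010) + (-166866 + ((-20 + 0)**2)**2 - 1831*(-20 + 0)**2) = sqrt(-339195) + (-166866 + ((-20)**2)**2 - 1831*(-20)**2) = I*sqrt(339195) + (-166866 + 400**2 - 1831*400) = I*sqrt(339195) + (-166866 + 160000 - 732400) = I*sqrt(339195) - 739266 = -739266 + I*sqrt(339195)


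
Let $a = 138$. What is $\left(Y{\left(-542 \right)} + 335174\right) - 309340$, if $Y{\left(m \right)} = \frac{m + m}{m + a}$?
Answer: $\frac{2609505}{101} \approx 25837.0$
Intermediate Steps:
$Y{\left(m \right)} = \frac{2 m}{138 + m}$ ($Y{\left(m \right)} = \frac{m + m}{m + 138} = \frac{2 m}{138 + m}$)
$\left(Y{\left(-542 \right)} + 335174\right) - 309340 = \left(2 \left(-542\right) \frac{1}{138 - 542} + 335174\right) - 309340 = \left(2 \left(-542\right) \frac{1}{-404} + 335174\right) - 309340 = \left(2 \left(-542\right) \left(- \frac{1}{404}\right) + 335174\right) - 309340 = \left(\frac{271}{101} + 335174\right) - 309340 = \frac{33852845}{101} - 309340 = \frac{2609505}{101}$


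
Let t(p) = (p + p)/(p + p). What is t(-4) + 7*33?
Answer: 232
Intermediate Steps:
t(p) = 1 (t(p) = (2*p)/((2*p)) = (2*p)*(1/(2*p)) = 1)
t(-4) + 7*33 = 1 + 7*33 = 1 + 231 = 232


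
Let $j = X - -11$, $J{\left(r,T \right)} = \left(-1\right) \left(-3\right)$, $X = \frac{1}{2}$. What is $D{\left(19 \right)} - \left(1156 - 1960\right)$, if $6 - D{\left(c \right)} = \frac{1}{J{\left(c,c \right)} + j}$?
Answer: $\frac{23488}{29} \approx 809.93$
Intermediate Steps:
$X = \frac{1}{2} \approx 0.5$
$J{\left(r,T \right)} = 3$
$j = \frac{23}{2}$ ($j = \frac{1}{2} - -11 = \frac{1}{2} + 11 = \frac{23}{2} \approx 11.5$)
$D{\left(c \right)} = \frac{172}{29}$ ($D{\left(c \right)} = 6 - \frac{1}{3 + \frac{23}{2}} = 6 - \frac{1}{\frac{29}{2}} = 6 - \frac{2}{29} = \frac{172}{29}$)
$D{\left(19 \right)} - \left(1156 - 1960\right) = \frac{172}{29} - \left(1156 - 1960\right) = \frac{172}{29} - -804 = \frac{172}{29} + 804 = \frac{23488}{29}$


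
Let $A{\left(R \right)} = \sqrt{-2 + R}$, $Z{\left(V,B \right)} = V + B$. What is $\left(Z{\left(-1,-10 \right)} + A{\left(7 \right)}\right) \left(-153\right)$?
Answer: $1683 - 153 \sqrt{5} \approx 1340.9$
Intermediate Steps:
$Z{\left(V,B \right)} = B + V$
$\left(Z{\left(-1,-10 \right)} + A{\left(7 \right)}\right) \left(-153\right) = \left(\left(-10 - 1\right) + \sqrt{-2 + 7}\right) \left(-153\right) = \left(-11 + \sqrt{5}\right) \left(-153\right) = 1683 - 153 \sqrt{5}$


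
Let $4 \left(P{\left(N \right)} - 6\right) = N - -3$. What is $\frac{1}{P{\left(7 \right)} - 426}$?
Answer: $- \frac{2}{835} \approx -0.0023952$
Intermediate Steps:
$P{\left(N \right)} = \frac{27}{4} + \frac{N}{4}$ ($P{\left(N \right)} = 6 + \frac{N - -3}{4} = 6 + \frac{N + 3}{4} = 6 + \frac{3 + N}{4} = 6 + \left(\frac{3}{4} + \frac{N}{4}\right) = \frac{27}{4} + \frac{N}{4}$)
$\frac{1}{P{\left(7 \right)} - 426} = \frac{1}{\left(\frac{27}{4} + \frac{1}{4} \cdot 7\right) - 426} = \frac{1}{\left(\frac{27}{4} + \frac{7}{4}\right) - 426} = \frac{1}{\frac{17}{2} - 426} = \frac{1}{- \frac{835}{2}} = - \frac{2}{835}$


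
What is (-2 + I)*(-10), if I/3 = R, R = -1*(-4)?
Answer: -100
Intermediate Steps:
R = 4
I = 12 (I = 3*4 = 12)
(-2 + I)*(-10) = (-2 + 12)*(-10) = 10*(-10) = -100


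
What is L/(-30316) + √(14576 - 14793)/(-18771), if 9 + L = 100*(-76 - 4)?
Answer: 8009/30316 - I*√217/18771 ≈ 0.26418 - 0.00078477*I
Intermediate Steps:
L = -8009 (L = -9 + 100*(-76 - 4) = -9 + 100*(-80) = -9 - 8000 = -8009)
L/(-30316) + √(14576 - 14793)/(-18771) = -8009/(-30316) + √(14576 - 14793)/(-18771) = -8009*(-1/30316) + √(-217)*(-1/18771) = 8009/30316 + (I*√217)*(-1/18771) = 8009/30316 - I*√217/18771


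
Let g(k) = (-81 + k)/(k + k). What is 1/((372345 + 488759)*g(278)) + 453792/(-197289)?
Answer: -6415002105151/2788967530836 ≈ -2.3001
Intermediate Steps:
g(k) = (-81 + k)/(2*k) (g(k) = (-81 + k)/((2*k)) = (-81 + k)*(1/(2*k)) = (-81 + k)/(2*k))
1/((372345 + 488759)*g(278)) + 453792/(-197289) = 1/((372345 + 488759)*(((½)*(-81 + 278)/278))) + 453792/(-197289) = 1/(861104*(((½)*(1/278)*197))) + 453792*(-1/197289) = 1/(861104*(197/556)) - 151264/65763 = (1/861104)*(556/197) - 151264/65763 = 139/42409372 - 151264/65763 = -6415002105151/2788967530836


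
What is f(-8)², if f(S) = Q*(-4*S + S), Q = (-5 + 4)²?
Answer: 576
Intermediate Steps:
Q = 1 (Q = (-1)² = 1)
f(S) = -3*S (f(S) = 1*(-4*S + S) = 1*(-3*S) = -3*S)
f(-8)² = (-3*(-8))² = 24² = 576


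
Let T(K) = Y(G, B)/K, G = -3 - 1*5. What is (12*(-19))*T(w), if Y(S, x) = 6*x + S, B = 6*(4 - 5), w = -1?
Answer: -10032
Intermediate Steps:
G = -8 (G = -3 - 5 = -8)
B = -6 (B = 6*(-1) = -6)
Y(S, x) = S + 6*x
T(K) = -44/K (T(K) = (-8 + 6*(-6))/K = (-8 - 36)/K = -44/K)
(12*(-19))*T(w) = (12*(-19))*(-44/(-1)) = -(-10032)*(-1) = -228*44 = -10032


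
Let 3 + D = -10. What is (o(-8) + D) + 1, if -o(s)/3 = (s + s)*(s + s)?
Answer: -780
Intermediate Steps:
D = -13 (D = -3 - 10 = -13)
o(s) = -12*s**2 (o(s) = -3*(s + s)*(s + s) = -3*2*s*2*s = -12*s**2)
(o(-8) + D) + 1 = (-12*(-8)**2 - 13) + 1 = (-12*64 - 13) + 1 = (-768 - 13) + 1 = -781 + 1 = -780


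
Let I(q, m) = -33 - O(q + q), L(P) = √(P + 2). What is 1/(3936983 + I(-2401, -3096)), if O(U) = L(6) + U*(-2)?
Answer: 1963673/7712023301854 + √2/7712023301854 ≈ 2.5462e-7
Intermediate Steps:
L(P) = √(2 + P)
O(U) = -2*U + 2*√2 (O(U) = √(2 + 6) + U*(-2) = √8 - 2*U = 2*√2 - 2*U = -2*U + 2*√2)
I(q, m) = -33 - 2*√2 + 4*q (I(q, m) = -33 - (-2*(q + q) + 2*√2) = -33 - (-4*q + 2*√2) = -33 + (-2*√2 + 4*q) = -33 - 2*√2 + 4*q)
1/(3936983 + I(-2401, -3096)) = 1/(3936983 + (-33 - 2*√2 + 4*(-2401))) = 1/(3936983 + (-33 - 2*√2 - 9604)) = 1/(3936983 + (-9637 - 2*√2)) = 1/(3927346 - 2*√2)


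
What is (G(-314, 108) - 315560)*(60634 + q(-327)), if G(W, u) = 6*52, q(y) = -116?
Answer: -19078178464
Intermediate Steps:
G(W, u) = 312
(G(-314, 108) - 315560)*(60634 + q(-327)) = (312 - 315560)*(60634 - 116) = -315248*60518 = -19078178464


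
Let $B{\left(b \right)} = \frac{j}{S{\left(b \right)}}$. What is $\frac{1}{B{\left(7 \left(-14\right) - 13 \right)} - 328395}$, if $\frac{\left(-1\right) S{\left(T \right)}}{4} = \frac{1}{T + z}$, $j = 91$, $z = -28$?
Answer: $- \frac{4}{1300931} \approx -3.0747 \cdot 10^{-6}$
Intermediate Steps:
$S{\left(T \right)} = - \frac{4}{-28 + T}$ ($S{\left(T \right)} = - \frac{4}{T - 28} = - \frac{4}{-28 + T}$)
$B{\left(b \right)} = 637 - \frac{91 b}{4}$ ($B{\left(b \right)} = \frac{91}{\left(-4\right) \frac{1}{-28 + b}} = 91 \left(7 - \frac{b}{4}\right) = 637 - \frac{91 b}{4}$)
$\frac{1}{B{\left(7 \left(-14\right) - 13 \right)} - 328395} = \frac{1}{\left(637 - \frac{91 \left(7 \left(-14\right) - 13\right)}{4}\right) - 328395} = \frac{1}{\left(637 - \frac{91 \left(-98 - 13\right)}{4}\right) - 328395} = \frac{1}{\left(637 - - \frac{10101}{4}\right) - 328395} = \frac{1}{\left(637 + \frac{10101}{4}\right) - 328395} = \frac{1}{\frac{12649}{4} - 328395} = \frac{1}{- \frac{1300931}{4}} = - \frac{4}{1300931}$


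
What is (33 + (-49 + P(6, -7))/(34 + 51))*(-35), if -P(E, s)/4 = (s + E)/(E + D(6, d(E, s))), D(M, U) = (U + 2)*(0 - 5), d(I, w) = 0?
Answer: -19285/17 ≈ -1134.4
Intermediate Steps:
D(M, U) = -10 - 5*U (D(M, U) = (2 + U)*(-5) = -10 - 5*U)
P(E, s) = -4*(E + s)/(-10 + E) (P(E, s) = -4*(s + E)/(E + (-10 - 5*0)) = -4*(E + s)/(E + (-10 + 0)) = -4*(E + s)/(E - 10) = -4*(E + s)/(-10 + E))
(33 + (-49 + P(6, -7))/(34 + 51))*(-35) = (33 + (-49 + 4*(-1*6 - 1*(-7))/(-10 + 6))/(34 + 51))*(-35) = (33 + (-49 + 4*(-6 + 7)/(-4))/85)*(-35) = (33 + (-49 + 4*(-1/4)*1)*(1/85))*(-35) = (33 + (-49 - 1)*(1/85))*(-35) = (33 - 50*1/85)*(-35) = (33 - 10/17)*(-35) = (551/17)*(-35) = -19285/17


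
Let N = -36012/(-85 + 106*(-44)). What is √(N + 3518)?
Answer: √8834719834/1583 ≈ 59.377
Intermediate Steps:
N = 12004/1583 (N = -36012/(-85 - 4664) = -36012/(-4749) = -36012*(-1/4749) = 12004/1583 ≈ 7.5831)
√(N + 3518) = √(12004/1583 + 3518) = √(5580998/1583) = √8834719834/1583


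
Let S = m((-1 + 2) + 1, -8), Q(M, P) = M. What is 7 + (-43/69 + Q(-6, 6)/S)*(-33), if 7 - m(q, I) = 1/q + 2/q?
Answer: 1462/23 ≈ 63.565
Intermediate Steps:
m(q, I) = 7 - 3/q (m(q, I) = 7 - (1/q + 2/q) = 7 - 3/q)
S = 11/2 (S = 7 - 3/((-1 + 2) + 1) = 7 - 3/(1 + 1) = 7 - 3/2 = 11/2 ≈ 5.5000)
7 + (-43/69 + Q(-6, 6)/S)*(-33) = 7 + (-43/69 - 6/11/2)*(-33) = 7 + (-43*1/69 - 6*2/11)*(-33) = 7 + (-43/69 - 12/11)*(-33) = 7 - 1301/759*(-33) = 7 + 1301/23 = 1462/23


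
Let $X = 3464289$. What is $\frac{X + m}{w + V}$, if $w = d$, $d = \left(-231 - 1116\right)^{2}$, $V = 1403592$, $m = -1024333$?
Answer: $\frac{2439956}{3218001} \approx 0.75822$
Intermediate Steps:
$d = 1814409$ ($d = \left(-1347\right)^{2} = 1814409$)
$w = 1814409$
$\frac{X + m}{w + V} = \frac{3464289 - 1024333}{1814409 + 1403592} = \frac{2439956}{3218001}$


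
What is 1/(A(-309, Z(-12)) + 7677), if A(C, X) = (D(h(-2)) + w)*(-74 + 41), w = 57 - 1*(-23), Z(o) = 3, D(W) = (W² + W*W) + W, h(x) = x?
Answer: 1/4839 ≈ 0.00020665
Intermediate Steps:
D(W) = W + 2*W² (D(W) = (W² + W²) + W = 2*W² + W = W + 2*W²)
w = 80 (w = 57 + 23 = 80)
A(C, X) = -2838 (A(C, X) = (-2*(1 + 2*(-2)) + 80)*(-74 + 41) = (-2*(1 - 4) + 80)*(-33) = (-2*(-3) + 80)*(-33) = (6 + 80)*(-33) = 86*(-33) = -2838)
1/(A(-309, Z(-12)) + 7677) = 1/(-2838 + 7677) = 1/4839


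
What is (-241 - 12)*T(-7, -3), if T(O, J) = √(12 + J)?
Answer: -759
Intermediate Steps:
(-241 - 12)*T(-7, -3) = (-241 - 12)*√(12 - 3) = -253*√9 = -253*3 = -759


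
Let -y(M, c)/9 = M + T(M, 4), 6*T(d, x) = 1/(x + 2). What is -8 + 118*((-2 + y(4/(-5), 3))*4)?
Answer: 11642/5 ≈ 2328.4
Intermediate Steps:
T(d, x) = 1/(6*(2 + x)) (T(d, x) = 1/(6*(x + 2)) = 1/(6*(2 + x)))
y(M, c) = -¼ - 9*M (y(M, c) = -9*(M + 1/(6*(2 + 4))) = -9*(M + (⅙)/6) = -9*(M + (⅙)*(⅙)) = -9*(M + 1/36) = -9*(1/36 + M) = -¼ - 9*M)
-8 + 118*((-2 + y(4/(-5), 3))*4) = -8 + 118*((-2 + (-¼ - 36/(-5)))*4) = -8 + 118*((-2 + (-¼ - 36*(-1)/5))*4) = -8 + 118*((-2 + (-¼ - 9*(-⅘)))*4) = -8 + 118*((-2 + (-¼ + 36/5))*4) = -8 + 118*((-2 + 139/20)*4) = -8 + 118*((99/20)*4) = -8 + 118*(99/5) = -8 + 11682/5 = 11642/5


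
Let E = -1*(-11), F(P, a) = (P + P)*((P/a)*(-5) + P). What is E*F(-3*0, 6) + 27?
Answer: 27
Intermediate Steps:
F(P, a) = 2*P*(P - 5*P/a) (F(P, a) = (2*P)*((P/a)*(-5) + P) = (2*P)*(-5*P/a + P) = (2*P)*(P - 5*P/a) = 2*P*(P - 5*P/a))
E = 11
E*F(-3*0, 6) + 27 = 11*(2*(-3*0)²*(-5 + 6)/6) + 27 = 11*(2*0²*(⅙)*1) + 27 = 11*(2*0*(⅙)*1) + 27 = 11*0 + 27 = 0 + 27 = 27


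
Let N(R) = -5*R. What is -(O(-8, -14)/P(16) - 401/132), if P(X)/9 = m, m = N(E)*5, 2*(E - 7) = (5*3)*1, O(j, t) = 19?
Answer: 873847/287100 ≈ 3.0437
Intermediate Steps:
E = 29/2 (E = 7 + ((5*3)*1)/2 = 7 + (15*1)/2 = 7 + (½)*15 = 7 + 15/2 = 29/2 ≈ 14.500)
m = -725/2 (m = -5*29/2*5 = -145/2*5 = -725/2 ≈ -362.50)
P(X) = -6525/2 (P(X) = 9*(-725/2) = -6525/2)
-(O(-8, -14)/P(16) - 401/132) = -(19/(-6525/2) - 401/132) = -(19*(-2/6525) - 401*1/132) = -(-38/6525 - 401/132) = -1*(-873847/287100) = 873847/287100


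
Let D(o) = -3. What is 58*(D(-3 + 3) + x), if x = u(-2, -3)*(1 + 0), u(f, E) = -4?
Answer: -406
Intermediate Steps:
x = -4 (x = -4*(1 + 0) = -4*1 = -4)
58*(D(-3 + 3) + x) = 58*(-3 - 4) = 58*(-7) = -406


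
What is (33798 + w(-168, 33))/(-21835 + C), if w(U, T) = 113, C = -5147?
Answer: -33911/26982 ≈ -1.2568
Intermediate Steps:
(33798 + w(-168, 33))/(-21835 + C) = (33798 + 113)/(-21835 - 5147) = 33911/(-26982) = 33911*(-1/26982) = -33911/26982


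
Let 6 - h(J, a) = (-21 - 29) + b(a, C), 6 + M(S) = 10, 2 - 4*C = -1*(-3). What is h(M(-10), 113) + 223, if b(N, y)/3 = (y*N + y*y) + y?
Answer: 5829/16 ≈ 364.31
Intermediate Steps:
C = -¼ (C = ½ - (-1)*(-3)/4 = ½ - ¼*3 = ½ - ¾ = -¼ ≈ -0.25000)
M(S) = 4 (M(S) = -6 + 10 = 4)
b(N, y) = 3*y + 3*y² + 3*N*y (b(N, y) = 3*((y*N + y*y) + y) = 3*((N*y + y²) + y) = 3*((y² + N*y) + y) = 3*(y + y² + N*y) = 3*y + 3*y² + 3*N*y)
h(J, a) = 905/16 + 3*a/4 (h(J, a) = 6 - ((-21 - 29) + 3*(-¼)*(1 + a - ¼)) = 6 - (-50 + 3*(-¼)*(¾ + a)) = 6 - (-50 + (-9/16 - 3*a/4)) = 6 - (-809/16 - 3*a/4) = 6 + (809/16 + 3*a/4) = 905/16 + 3*a/4)
h(M(-10), 113) + 223 = (905/16 + (¾)*113) + 223 = (905/16 + 339/4) + 223 = 2261/16 + 223 = 5829/16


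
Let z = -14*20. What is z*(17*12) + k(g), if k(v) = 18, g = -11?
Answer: -57102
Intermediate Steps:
z = -280
z*(17*12) + k(g) = -4760*12 + 18 = -280*204 + 18 = -57120 + 18 = -57102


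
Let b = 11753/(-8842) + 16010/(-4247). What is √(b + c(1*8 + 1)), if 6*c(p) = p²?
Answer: √2961688871748453/18775987 ≈ 2.8985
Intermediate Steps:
c(p) = p²/6
b = -191475411/37551974 (b = 11753*(-1/8842) + 16010*(-1/4247) = -11753/8842 - 16010/4247 = -191475411/37551974 ≈ -5.0989)
√(b + c(1*8 + 1)) = √(-191475411/37551974 + (1*8 + 1)²/6) = √(-191475411/37551974 + (8 + 1)²/6) = √(-191475411/37551974 + (⅙)*9²) = √(-191475411/37551974 + (⅙)*81) = √(-191475411/37551974 + 27/2) = √(157738119/18775987) = √2961688871748453/18775987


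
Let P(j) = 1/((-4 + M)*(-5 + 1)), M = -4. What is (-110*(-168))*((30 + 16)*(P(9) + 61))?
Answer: 51881445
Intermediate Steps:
P(j) = 1/32 (P(j) = 1/((-4 - 4)*(-5 + 1)) = 1/(-8*(-4)) = 1/32)
(-110*(-168))*((30 + 16)*(P(9) + 61)) = (-110*(-168))*((30 + 16)*(1/32 + 61)) = 18480*(46*(1953/32)) = 18480*(44919/16) = 51881445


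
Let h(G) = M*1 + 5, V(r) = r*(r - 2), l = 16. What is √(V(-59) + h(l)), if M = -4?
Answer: 60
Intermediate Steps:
V(r) = r*(-2 + r)
h(G) = 1 (h(G) = -4*1 + 5 = -4 + 5 = 1)
√(V(-59) + h(l)) = √(-59*(-2 - 59) + 1) = √(-59*(-61) + 1) = √(3599 + 1) = √3600 = 60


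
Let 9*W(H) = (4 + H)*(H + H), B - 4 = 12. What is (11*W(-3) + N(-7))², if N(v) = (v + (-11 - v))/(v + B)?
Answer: 5929/81 ≈ 73.198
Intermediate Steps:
B = 16 (B = 4 + 12 = 16)
W(H) = 2*H*(4 + H)/9 (W(H) = ((4 + H)*(H + H))/9 = ((4 + H)*(2*H))/9 = (2*H*(4 + H))/9 = 2*H*(4 + H)/9)
N(v) = -11/(16 + v) (N(v) = (v + (-11 - v))/(v + 16) = -11/(16 + v))
(11*W(-3) + N(-7))² = (11*((2/9)*(-3)*(4 - 3)) - 11/(16 - 7))² = (11*((2/9)*(-3)*1) - 11/9)² = (11*(-⅔) - 11*⅑)² = (-22/3 - 11/9)² = (-77/9)² = 5929/81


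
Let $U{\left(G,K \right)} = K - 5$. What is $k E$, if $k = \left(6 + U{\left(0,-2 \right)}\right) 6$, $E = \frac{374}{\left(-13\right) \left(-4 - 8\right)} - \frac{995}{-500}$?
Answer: $- \frac{17111}{650} \approx -26.325$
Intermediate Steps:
$U{\left(G,K \right)} = -5 + K$
$E = \frac{17111}{3900}$ ($E = \frac{374}{\left(-13\right) \left(-12\right)} - - \frac{199}{100} = \frac{374}{156} + \frac{199}{100} = 374 \cdot \frac{1}{156} + \frac{199}{100} = \frac{187}{78} + \frac{199}{100} = \frac{17111}{3900} \approx 4.3874$)
$k = -6$ ($k = \left(6 - 7\right) 6 = \left(-1\right) 6 = -6$)
$k E = \left(-6\right) \frac{17111}{3900} = - \frac{17111}{650}$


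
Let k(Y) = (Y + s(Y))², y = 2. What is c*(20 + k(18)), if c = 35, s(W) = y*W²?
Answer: 15525160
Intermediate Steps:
s(W) = 2*W²
k(Y) = (Y + 2*Y²)²
c*(20 + k(18)) = 35*(20 + 18²*(1 + 2*18)²) = 35*(20 + 324*(1 + 36)²) = 35*(20 + 324*37²) = 35*(20 + 324*1369) = 35*(20 + 443556) = 35*443576 = 15525160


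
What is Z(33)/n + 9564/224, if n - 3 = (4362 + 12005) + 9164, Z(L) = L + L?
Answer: 30527745/714952 ≈ 42.699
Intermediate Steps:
Z(L) = 2*L
n = 25534 (n = 3 + ((4362 + 12005) + 9164) = 3 + (16367 + 9164) = 3 + 25531 = 25534)
Z(33)/n + 9564/224 = (2*33)/25534 + 9564/224 = 66*(1/25534) + 9564*(1/224) = 33/12767 + 2391/56 = 30527745/714952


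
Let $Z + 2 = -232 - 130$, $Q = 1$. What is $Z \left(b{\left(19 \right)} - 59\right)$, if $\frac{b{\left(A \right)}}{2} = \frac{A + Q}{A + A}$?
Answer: $\frac{400764}{19} \approx 21093.0$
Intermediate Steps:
$Z = -364$ ($Z = -2 - 362 = -364$)
$b{\left(A \right)} = \frac{1 + A}{A}$ ($b{\left(A \right)} = 2 \frac{A + 1}{A + A} = 2 \frac{1 + A}{2 A} = \frac{1 + A}{A}$)
$Z \left(b{\left(19 \right)} - 59\right) = - 364 \left(\frac{1 + 19}{19} - 59\right) = - 364 \left(\frac{1}{19} \cdot 20 - 59\right) = - 364 \left(\frac{20}{19} - 59\right) = \left(-364\right) \left(- \frac{1101}{19}\right) = \frac{400764}{19}$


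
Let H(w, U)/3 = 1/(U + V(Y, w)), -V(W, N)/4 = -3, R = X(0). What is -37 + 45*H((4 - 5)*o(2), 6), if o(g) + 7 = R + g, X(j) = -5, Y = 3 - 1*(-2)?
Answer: -59/2 ≈ -29.500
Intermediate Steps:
Y = 5 (Y = 3 + 2 = 5)
R = -5
V(W, N) = 12 (V(W, N) = -4*(-3) = 12)
o(g) = -12 + g (o(g) = -7 + (-5 + g) = -12 + g)
H(w, U) = 3/(12 + U) (H(w, U) = 3/(U + 12) = 3/(12 + U))
-37 + 45*H((4 - 5)*o(2), 6) = -37 + 45*(3/(12 + 6)) = -37 + 45*(3/18) = -37 + 45*(3*(1/18)) = -37 + 45*(⅙) = -37 + 15/2 = -59/2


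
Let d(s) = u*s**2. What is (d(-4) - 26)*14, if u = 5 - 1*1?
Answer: 532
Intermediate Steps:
u = 4 (u = 5 - 1 = 4)
d(s) = 4*s**2
(d(-4) - 26)*14 = (4*(-4)**2 - 26)*14 = (4*16 - 26)*14 = (64 - 26)*14 = 38*14 = 532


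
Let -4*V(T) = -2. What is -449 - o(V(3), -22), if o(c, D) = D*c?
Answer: -438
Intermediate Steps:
V(T) = 1/2 (V(T) = -1/4*(-2) = 1/2)
-449 - o(V(3), -22) = -449 - (-22)/2 = -449 - 1*(-11) = -449 + 11 = -438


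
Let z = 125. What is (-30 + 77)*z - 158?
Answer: 5717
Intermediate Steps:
(-30 + 77)*z - 158 = (-30 + 77)*125 - 158 = 47*125 - 158 = 5875 - 158 = 5717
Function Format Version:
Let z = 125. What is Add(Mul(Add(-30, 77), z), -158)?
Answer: 5717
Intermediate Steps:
Add(Mul(Add(-30, 77), z), -158) = Add(Mul(Add(-30, 77), 125), -158) = Add(Mul(47, 125), -158) = Add(5875, -158) = 5717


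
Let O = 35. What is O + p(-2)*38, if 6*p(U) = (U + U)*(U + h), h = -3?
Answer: 485/3 ≈ 161.67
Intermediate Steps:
p(U) = U*(-3 + U)/3 (p(U) = ((U + U)*(U - 3))/6 = ((2*U)*(-3 + U))/6 = (2*U*(-3 + U))/6 = U*(-3 + U)/3)
O + p(-2)*38 = 35 + ((⅓)*(-2)*(-3 - 2))*38 = 35 + ((⅓)*(-2)*(-5))*38 = 35 + (10/3)*38 = 35 + 380/3 = 485/3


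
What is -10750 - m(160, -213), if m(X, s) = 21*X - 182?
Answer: -13928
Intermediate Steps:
m(X, s) = -182 + 21*X
-10750 - m(160, -213) = -10750 - (-182 + 21*160) = -10750 - (-182 + 3360) = -10750 - 1*3178 = -10750 - 3178 = -13928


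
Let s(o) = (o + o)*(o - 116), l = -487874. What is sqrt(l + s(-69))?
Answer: 2*I*sqrt(115586) ≈ 679.96*I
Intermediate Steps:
s(o) = 2*o*(-116 + o) (s(o) = (2*o)*(-116 + o) = 2*o*(-116 + o))
sqrt(l + s(-69)) = sqrt(-487874 + 2*(-69)*(-116 - 69)) = sqrt(-487874 + 2*(-69)*(-185)) = sqrt(-487874 + 25530) = sqrt(-462344) = 2*I*sqrt(115586)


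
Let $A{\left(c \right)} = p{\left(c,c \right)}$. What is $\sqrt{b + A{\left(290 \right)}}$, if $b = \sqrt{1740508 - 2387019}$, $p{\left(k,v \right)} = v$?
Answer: $\sqrt{290 + i \sqrt{646511}} \approx 23.924 + 16.804 i$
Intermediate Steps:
$A{\left(c \right)} = c$
$b = i \sqrt{646511}$ ($b = \sqrt{-646511} = i \sqrt{646511} \approx 804.06 i$)
$\sqrt{b + A{\left(290 \right)}} = \sqrt{i \sqrt{646511} + 290} = \sqrt{290 + i \sqrt{646511}}$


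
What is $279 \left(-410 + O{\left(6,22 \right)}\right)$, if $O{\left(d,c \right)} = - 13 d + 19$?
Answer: $-130851$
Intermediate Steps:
$O{\left(d,c \right)} = 19 - 13 d$
$279 \left(-410 + O{\left(6,22 \right)}\right) = 279 \left(-410 + \left(19 - 78\right)\right) = 279 \left(-410 - 59\right) = 279 \left(-469\right) = -130851$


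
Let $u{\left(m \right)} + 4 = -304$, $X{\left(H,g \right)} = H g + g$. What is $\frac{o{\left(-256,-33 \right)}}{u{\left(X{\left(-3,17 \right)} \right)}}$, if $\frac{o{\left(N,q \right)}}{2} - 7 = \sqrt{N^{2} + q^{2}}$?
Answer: $- \frac{1}{22} - \frac{5 \sqrt{2665}}{154} \approx -1.7215$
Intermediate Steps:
$X{\left(H,g \right)} = g + H g$
$o{\left(N,q \right)} = 14 + 2 \sqrt{N^{2} + q^{2}}$
$u{\left(m \right)} = -308$ ($u{\left(m \right)} = -4 - 304 = -308$)
$\frac{o{\left(-256,-33 \right)}}{u{\left(X{\left(-3,17 \right)} \right)}} = \frac{14 + 2 \sqrt{\left(-256\right)^{2} + \left(-33\right)^{2}}}{-308} = \left(14 + 2 \sqrt{65536 + 1089}\right) \left(- \frac{1}{308}\right) = \left(14 + 2 \sqrt{66625}\right) \left(- \frac{1}{308}\right) = \left(14 + 2 \cdot 5 \sqrt{2665}\right) \left(- \frac{1}{308}\right) = \left(14 + 10 \sqrt{2665}\right) \left(- \frac{1}{308}\right) = - \frac{1}{22} - \frac{5 \sqrt{2665}}{154}$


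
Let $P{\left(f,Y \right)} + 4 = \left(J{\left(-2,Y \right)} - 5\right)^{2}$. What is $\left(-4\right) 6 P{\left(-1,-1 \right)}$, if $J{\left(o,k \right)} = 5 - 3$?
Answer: $-120$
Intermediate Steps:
$J{\left(o,k \right)} = 2$ ($J{\left(o,k \right)} = 5 - 3 = 2$)
$P{\left(f,Y \right)} = 5$ ($P{\left(f,Y \right)} = -4 + \left(2 - 5\right)^{2} = -4 + \left(-3\right)^{2} = -4 + 9 = 5$)
$\left(-4\right) 6 P{\left(-1,-1 \right)} = \left(-4\right) 6 \cdot 5 = \left(-24\right) 5 = -120$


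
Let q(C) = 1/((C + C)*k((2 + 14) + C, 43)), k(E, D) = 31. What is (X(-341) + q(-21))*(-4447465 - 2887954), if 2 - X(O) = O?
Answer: -467984013445/186 ≈ -2.5160e+9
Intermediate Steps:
X(O) = 2 - O
q(C) = 1/(62*C) (q(C) = 1/((C + C)*31) = (1/31)/(2*C) = (1/(2*C))*(1/31) = 1/(62*C))
(X(-341) + q(-21))*(-4447465 - 2887954) = ((2 - 1*(-341)) + (1/62)/(-21))*(-4447465 - 2887954) = ((2 + 341) + (1/62)*(-1/21))*(-7335419) = (343 - 1/1302)*(-7335419) = (446585/1302)*(-7335419) = -467984013445/186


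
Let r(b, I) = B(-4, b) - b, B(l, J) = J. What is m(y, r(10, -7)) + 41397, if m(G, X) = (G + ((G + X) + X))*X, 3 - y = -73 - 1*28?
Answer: 41397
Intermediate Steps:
y = 104 (y = 3 - (-73 - 1*28) = 3 - (-73 - 28) = 3 - 1*(-101) = 3 + 101 = 104)
r(b, I) = 0 (r(b, I) = b - b = 0)
m(G, X) = X*(2*G + 2*X) (m(G, X) = (G + (G + 2*X))*X = (2*G + 2*X)*X = X*(2*G + 2*X))
m(y, r(10, -7)) + 41397 = 2*0*(104 + 0) + 41397 = 2*0*104 + 41397 = 0 + 41397 = 41397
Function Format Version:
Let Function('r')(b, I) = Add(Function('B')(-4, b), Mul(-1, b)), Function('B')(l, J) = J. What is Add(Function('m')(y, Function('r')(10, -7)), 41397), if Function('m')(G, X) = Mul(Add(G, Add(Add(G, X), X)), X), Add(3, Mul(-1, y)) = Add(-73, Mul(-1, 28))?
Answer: 41397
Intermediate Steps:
y = 104 (y = Add(3, Mul(-1, Add(-73, Mul(-1, 28)))) = Add(3, Mul(-1, Add(-73, -28))) = Add(3, Mul(-1, -101)) = Add(3, 101) = 104)
Function('r')(b, I) = 0 (Function('r')(b, I) = Add(b, Mul(-1, b)) = 0)
Function('m')(G, X) = Mul(X, Add(Mul(2, G), Mul(2, X))) (Function('m')(G, X) = Mul(Add(G, Add(G, Mul(2, X))), X) = Mul(Add(Mul(2, G), Mul(2, X)), X) = Mul(X, Add(Mul(2, G), Mul(2, X))))
Add(Function('m')(y, Function('r')(10, -7)), 41397) = Add(Mul(2, 0, Add(104, 0)), 41397) = Add(Mul(2, 0, 104), 41397) = Add(0, 41397) = 41397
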